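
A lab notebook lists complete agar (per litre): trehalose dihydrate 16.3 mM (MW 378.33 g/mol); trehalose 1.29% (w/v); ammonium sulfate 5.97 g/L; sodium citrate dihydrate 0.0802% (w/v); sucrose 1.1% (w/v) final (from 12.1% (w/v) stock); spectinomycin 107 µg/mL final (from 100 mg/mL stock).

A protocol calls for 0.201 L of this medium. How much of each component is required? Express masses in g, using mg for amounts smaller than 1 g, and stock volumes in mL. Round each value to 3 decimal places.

Scale factor relative to 1 L: 0.201.
trehalose dihydrate: 16.3 mmol/L × 378.33 g/mol × 0.201 L ÷ 1000 = 1.240 g
trehalose: 1.29 g per 100 mL × 201 mL ÷ 100 = 2.593 g
ammonium sulfate: 5.97 g/L × 0.201 L = 1.200 g
sodium citrate dihydrate: 0.0802% w/v = 0.802 g/L → 0.802 × 0.201 L = 0.161202 g = 161.202 mg
sucrose: C1V1 = C2V2 → 1.1% ÷ 12.1% × 201 mL = 18.273 mL
spectinomycin: V = C2·V2/C1 = 107 µg/mL × 201 mL ÷ 100000 µg/mL = 0.215 mL

trehalose dihydrate 1.240 g; trehalose 2.593 g; ammonium sulfate 1.200 g; sodium citrate dihydrate 161.202 mg; sucrose 18.273 mL; spectinomycin 0.215 mL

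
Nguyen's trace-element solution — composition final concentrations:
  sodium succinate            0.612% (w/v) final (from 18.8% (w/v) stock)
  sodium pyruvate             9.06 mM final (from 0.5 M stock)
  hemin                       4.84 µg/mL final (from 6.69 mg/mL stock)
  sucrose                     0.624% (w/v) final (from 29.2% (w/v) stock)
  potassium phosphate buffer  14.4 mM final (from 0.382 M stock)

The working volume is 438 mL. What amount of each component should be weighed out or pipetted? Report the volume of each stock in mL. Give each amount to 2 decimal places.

sodium succinate 14.26 mL; sodium pyruvate 7.94 mL; hemin 0.32 mL; sucrose 9.36 mL; potassium phosphate buffer 16.51 mL

Working volume: 438 mL = 0.438 L.
sodium succinate: C1V1 = C2V2 → 0.612% ÷ 18.8% × 438 mL = 14.26 mL
sodium pyruvate: V = C2·V2/C1 = 9.06 mM × 438 mL ÷ 500 mM = 7.94 mL
hemin: C1V1 = C2V2 → 4.84 µg/mL × 438 mL ÷ 6690 µg/mL = 0.32 mL
sucrose: C1V1 = C2V2 → 0.624% ÷ 29.2% × 438 mL = 9.36 mL
potassium phosphate buffer: dilute stock: 14.4 mM × 438 mL ÷ 382 mM = 16.51 mL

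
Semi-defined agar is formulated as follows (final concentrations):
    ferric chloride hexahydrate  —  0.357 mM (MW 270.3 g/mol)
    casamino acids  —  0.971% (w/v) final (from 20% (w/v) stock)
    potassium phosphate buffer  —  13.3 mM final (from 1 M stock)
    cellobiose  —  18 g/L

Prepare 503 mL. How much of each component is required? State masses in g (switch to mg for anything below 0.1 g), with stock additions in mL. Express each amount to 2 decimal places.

Target volume = 503 mL = 0.503 L.
ferric chloride hexahydrate: 0.357 mmol/L × 270.3 mg/mmol × 0.503 L = 48.54 mg
casamino acids: dilute stock: 0.971% ÷ 20% × 503 mL = 24.42 mL
potassium phosphate buffer: V = C2·V2/C1 = 13.3 mM × 503 mL ÷ 1000 mM = 6.69 mL
cellobiose: 18 g/L × 0.503 L = 9.05 g

ferric chloride hexahydrate 48.54 mg; casamino acids 24.42 mL; potassium phosphate buffer 6.69 mL; cellobiose 9.05 g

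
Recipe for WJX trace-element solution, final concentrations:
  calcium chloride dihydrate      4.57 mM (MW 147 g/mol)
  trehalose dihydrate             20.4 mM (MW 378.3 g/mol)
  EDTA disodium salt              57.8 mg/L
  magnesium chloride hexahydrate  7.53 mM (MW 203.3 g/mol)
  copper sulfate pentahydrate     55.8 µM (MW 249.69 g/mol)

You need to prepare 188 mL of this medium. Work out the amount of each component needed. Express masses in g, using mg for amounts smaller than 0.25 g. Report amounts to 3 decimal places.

calcium chloride dihydrate 126.297 mg; trehalose dihydrate 1.451 g; EDTA disodium salt 10.866 mg; magnesium chloride hexahydrate 0.288 g; copper sulfate pentahydrate 2.619 mg

Target volume = 188 mL = 0.188 L.
calcium chloride dihydrate: 4.57 mmol/L × 147 mg/mmol × 0.188 L = 126.297 mg
trehalose dihydrate: 20.4 mmol/L × 378.3 g/mol × 0.188 L ÷ 1000 = 1.451 g
EDTA disodium salt: 57.8 mg/L × 0.188 L = 10.866 mg
magnesium chloride hexahydrate: 7.53 mmol/L × 203.3 g/mol × 0.188 L ÷ 1000 = 0.288 g
copper sulfate pentahydrate: 55.8 µmol/L × 249.69 g/mol × 0.188 L ÷ 1000 = 2.619 mg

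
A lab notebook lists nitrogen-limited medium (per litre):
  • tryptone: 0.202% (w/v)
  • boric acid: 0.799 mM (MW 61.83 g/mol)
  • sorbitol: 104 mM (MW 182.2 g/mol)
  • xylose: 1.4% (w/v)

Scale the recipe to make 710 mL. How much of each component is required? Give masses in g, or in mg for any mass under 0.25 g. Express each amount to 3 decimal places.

tryptone 1.434 g; boric acid 35.076 mg; sorbitol 13.454 g; xylose 9.940 g

Working volume: 710 mL = 0.71 L.
tryptone: 0.202 g per 100 mL × 710 mL ÷ 100 = 1.434 g
boric acid: 0.799 mmol/L × 61.83 mg/mmol × 0.71 L = 35.076 mg
sorbitol: 104 mmol/L × 182.2 g/mol × 0.71 L ÷ 1000 = 13.454 g
xylose: 1.4% w/v = 14 g/L → 14 × 0.71 L = 9.940 g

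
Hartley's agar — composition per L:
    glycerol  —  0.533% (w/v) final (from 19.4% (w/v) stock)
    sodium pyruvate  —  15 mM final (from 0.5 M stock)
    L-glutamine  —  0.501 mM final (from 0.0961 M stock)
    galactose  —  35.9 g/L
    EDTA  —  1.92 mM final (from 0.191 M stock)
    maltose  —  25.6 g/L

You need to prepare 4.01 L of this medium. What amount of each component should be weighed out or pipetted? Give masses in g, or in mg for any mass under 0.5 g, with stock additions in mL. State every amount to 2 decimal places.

glycerol 110.17 mL; sodium pyruvate 120.30 mL; L-glutamine 20.91 mL; galactose 143.96 g; EDTA 40.31 mL; maltose 102.66 g

Scale factor relative to 1 L: 4.01.
glycerol: dilute stock: 0.533% ÷ 19.4% × 4010 mL = 110.17 mL
sodium pyruvate: C1V1 = C2V2 → 15 mM × 4010 mL ÷ 500 mM = 120.30 mL
L-glutamine: C1V1 = C2V2 → 0.501 mM × 4010 mL ÷ 96.1 mM = 20.91 mL
galactose: 35.9 g/L × 4.01 L = 143.96 g
EDTA: V = C2·V2/C1 = 1.92 mM × 4010 mL ÷ 191 mM = 40.31 mL
maltose: 25.6 g/L × 4.01 L = 102.66 g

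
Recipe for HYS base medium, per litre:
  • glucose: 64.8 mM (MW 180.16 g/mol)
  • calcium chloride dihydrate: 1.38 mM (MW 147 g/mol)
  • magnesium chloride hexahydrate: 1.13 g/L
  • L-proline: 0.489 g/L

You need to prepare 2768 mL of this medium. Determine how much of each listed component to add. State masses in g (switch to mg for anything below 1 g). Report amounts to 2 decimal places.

glucose 32.31 g; calcium chloride dihydrate 561.52 mg; magnesium chloride hexahydrate 3.13 g; L-proline 1.35 g

Scale factor relative to 1 L: 2.768.
glucose: 64.8 mmol/L × 180.16 g/mol × 2.768 L ÷ 1000 = 32.31 g
calcium chloride dihydrate: 1.38 mmol/L × 147 mg/mmol × 2.768 L = 561.52 mg
magnesium chloride hexahydrate: 1.13 g/L × 2.768 L = 3.13 g
L-proline: 0.489 g/L × 2.768 L = 1.35 g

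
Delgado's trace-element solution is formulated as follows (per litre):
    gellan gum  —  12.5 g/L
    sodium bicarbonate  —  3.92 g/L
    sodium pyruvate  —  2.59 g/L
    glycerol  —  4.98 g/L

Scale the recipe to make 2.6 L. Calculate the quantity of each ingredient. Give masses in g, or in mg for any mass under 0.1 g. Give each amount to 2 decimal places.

gellan gum 32.50 g; sodium bicarbonate 10.19 g; sodium pyruvate 6.73 g; glycerol 12.95 g

Scale factor relative to 1 L: 2.6.
gellan gum: 12.5 g/L × 2.6 L = 32.50 g
sodium bicarbonate: 3.92 g/L × 2.6 L = 10.19 g
sodium pyruvate: 2.59 g/L × 2.6 L = 6.73 g
glycerol: 4.98 g/L × 2.6 L = 12.95 g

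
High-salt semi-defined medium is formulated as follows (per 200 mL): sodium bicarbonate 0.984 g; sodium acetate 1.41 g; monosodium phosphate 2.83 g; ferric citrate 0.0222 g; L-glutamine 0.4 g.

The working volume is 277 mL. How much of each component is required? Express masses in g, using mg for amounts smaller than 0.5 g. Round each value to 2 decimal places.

sodium bicarbonate 1.36 g; sodium acetate 1.95 g; monosodium phosphate 3.92 g; ferric citrate 30.75 mg; L-glutamine 0.55 g

Ratio of target to recipe volume: 277 / 200 = 1.385.
sodium bicarbonate: 0.984 g × (277 mL / 200 mL) = 1.36 g
sodium acetate: 1.41 g × (277 mL / 200 mL) = 1.95 g
monosodium phosphate: 2.83 g × (277 mL / 200 mL) = 3.92 g
ferric citrate: 0.0222 g × (277 mL / 200 mL) = 0.030747 g = 30.75 mg
L-glutamine: 0.4 g × (277 mL / 200 mL) = 0.55 g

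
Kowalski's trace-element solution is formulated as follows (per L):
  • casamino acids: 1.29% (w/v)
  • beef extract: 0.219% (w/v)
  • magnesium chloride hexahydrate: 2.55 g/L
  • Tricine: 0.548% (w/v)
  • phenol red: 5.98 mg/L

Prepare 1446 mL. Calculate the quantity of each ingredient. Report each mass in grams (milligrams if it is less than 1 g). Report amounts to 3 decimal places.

casamino acids 18.653 g; beef extract 3.167 g; magnesium chloride hexahydrate 3.687 g; Tricine 7.924 g; phenol red 8.647 mg

Target volume = 1446 mL = 1.446 L.
casamino acids: 1.29 g per 100 mL × 1446 mL ÷ 100 = 18.653 g
beef extract: 0.219 g per 100 mL × 1446 mL ÷ 100 = 3.167 g
magnesium chloride hexahydrate: 2.55 g/L × 1.446 L = 3.687 g
Tricine: 0.548% w/v = 5.48 g/L → 5.48 × 1.446 L = 7.924 g
phenol red: 5.98 mg/L × 1.446 L = 8.647 mg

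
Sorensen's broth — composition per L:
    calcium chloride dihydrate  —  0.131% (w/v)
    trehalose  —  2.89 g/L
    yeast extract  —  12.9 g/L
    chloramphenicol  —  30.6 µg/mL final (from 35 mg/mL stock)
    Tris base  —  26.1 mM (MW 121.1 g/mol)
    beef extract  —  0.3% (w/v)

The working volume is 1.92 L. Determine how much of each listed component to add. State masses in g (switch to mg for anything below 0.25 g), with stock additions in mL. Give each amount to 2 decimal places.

calcium chloride dihydrate 2.52 g; trehalose 5.55 g; yeast extract 24.77 g; chloramphenicol 1.68 mL; Tris base 6.07 g; beef extract 5.76 g

Scale factor relative to 1 L: 1.92.
calcium chloride dihydrate: 0.131 g per 100 mL × 1920 mL ÷ 100 = 2.52 g
trehalose: 2.89 g/L × 1.92 L = 5.55 g
yeast extract: 12.9 g/L × 1.92 L = 24.77 g
chloramphenicol: V = C2·V2/C1 = 30.6 µg/mL × 1920 mL ÷ 35000 µg/mL = 1.68 mL
Tris base: 26.1 mmol/L × 121.1 g/mol × 1.92 L ÷ 1000 = 6.07 g
beef extract: 0.3% w/v = 3 g/L → 3 × 1.92 L = 5.76 g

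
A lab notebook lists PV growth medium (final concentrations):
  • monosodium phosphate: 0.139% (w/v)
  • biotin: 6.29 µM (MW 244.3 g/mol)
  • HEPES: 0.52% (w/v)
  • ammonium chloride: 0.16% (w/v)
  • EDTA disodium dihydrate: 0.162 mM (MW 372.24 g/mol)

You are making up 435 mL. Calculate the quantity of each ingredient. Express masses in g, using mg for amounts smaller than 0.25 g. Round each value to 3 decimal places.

monosodium phosphate 0.605 g; biotin 0.668 mg; HEPES 2.262 g; ammonium chloride 0.696 g; EDTA disodium dihydrate 26.232 mg

Scale factor relative to 1 L: 0.435.
monosodium phosphate: 0.139 g per 100 mL × 435 mL ÷ 100 = 0.605 g
biotin: 6.29 µmol/L × 244.3 g/mol × 0.435 L ÷ 1000 = 0.668 mg
HEPES: 0.52% w/v = 5.2 g/L → 5.2 × 0.435 L = 2.262 g
ammonium chloride: 0.16 g per 100 mL × 435 mL ÷ 100 = 0.696 g
EDTA disodium dihydrate: 0.162 mmol/L × 372.24 mg/mmol × 0.435 L = 26.232 mg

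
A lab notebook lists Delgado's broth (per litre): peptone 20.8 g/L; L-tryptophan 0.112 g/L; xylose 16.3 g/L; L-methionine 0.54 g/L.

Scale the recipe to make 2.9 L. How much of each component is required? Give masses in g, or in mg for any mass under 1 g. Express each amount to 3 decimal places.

Working volume: 2.9 L.
peptone: 20.8 g/L × 2.9 L = 60.320 g
L-tryptophan: 0.112 g/L × 2.9 L = 0.3248 g = 324.800 mg
xylose: 16.3 g/L × 2.9 L = 47.270 g
L-methionine: 0.54 g/L × 2.9 L = 1.566 g

peptone 60.320 g; L-tryptophan 324.800 mg; xylose 47.270 g; L-methionine 1.566 g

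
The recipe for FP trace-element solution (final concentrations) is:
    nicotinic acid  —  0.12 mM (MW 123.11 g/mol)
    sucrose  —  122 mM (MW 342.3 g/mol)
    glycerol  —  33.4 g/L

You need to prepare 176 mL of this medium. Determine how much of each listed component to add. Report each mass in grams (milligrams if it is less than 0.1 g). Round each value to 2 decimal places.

nicotinic acid 2.60 mg; sucrose 7.35 g; glycerol 5.88 g

Working volume: 176 mL = 0.176 L.
nicotinic acid: 0.12 mmol/L × 123.11 mg/mmol × 0.176 L = 2.60 mg
sucrose: 122 mmol/L × 342.3 g/mol × 0.176 L ÷ 1000 = 7.35 g
glycerol: 33.4 g/L × 0.176 L = 5.88 g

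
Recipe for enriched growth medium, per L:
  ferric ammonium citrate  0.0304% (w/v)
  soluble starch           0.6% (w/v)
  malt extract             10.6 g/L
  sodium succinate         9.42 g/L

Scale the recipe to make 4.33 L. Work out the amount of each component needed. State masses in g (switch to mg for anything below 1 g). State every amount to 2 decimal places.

Scale factor relative to 1 L: 4.33.
ferric ammonium citrate: 0.0304 g per 100 mL × 4330 mL ÷ 100 = 1.32 g
soluble starch: 0.6% w/v = 6 g/L → 6 × 4.33 L = 25.98 g
malt extract: 10.6 g/L × 4.33 L = 45.90 g
sodium succinate: 9.42 g/L × 4.33 L = 40.79 g

ferric ammonium citrate 1.32 g; soluble starch 25.98 g; malt extract 45.90 g; sodium succinate 40.79 g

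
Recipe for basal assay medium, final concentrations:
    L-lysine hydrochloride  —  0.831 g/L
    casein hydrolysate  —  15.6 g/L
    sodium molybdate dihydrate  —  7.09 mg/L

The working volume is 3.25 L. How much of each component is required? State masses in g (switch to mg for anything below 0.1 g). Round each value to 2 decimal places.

L-lysine hydrochloride 2.70 g; casein hydrolysate 50.70 g; sodium molybdate dihydrate 23.04 mg

Working volume: 3.25 L.
L-lysine hydrochloride: 0.831 g/L × 3.25 L = 2.70 g
casein hydrolysate: 15.6 g/L × 3.25 L = 50.70 g
sodium molybdate dihydrate: 7.09 mg/L × 3.25 L = 23.04 mg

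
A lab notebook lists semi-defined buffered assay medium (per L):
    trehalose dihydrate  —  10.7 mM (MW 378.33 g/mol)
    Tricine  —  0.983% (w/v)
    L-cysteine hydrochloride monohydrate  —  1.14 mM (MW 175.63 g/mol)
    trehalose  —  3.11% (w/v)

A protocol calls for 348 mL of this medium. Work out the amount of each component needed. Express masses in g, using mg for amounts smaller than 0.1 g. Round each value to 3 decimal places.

trehalose dihydrate 1.409 g; Tricine 3.421 g; L-cysteine hydrochloride monohydrate 69.676 mg; trehalose 10.823 g

Scale factor relative to 1 L: 0.348.
trehalose dihydrate: 10.7 mmol/L × 378.33 g/mol × 0.348 L ÷ 1000 = 1.409 g
Tricine: 0.983 g per 100 mL × 348 mL ÷ 100 = 3.421 g
L-cysteine hydrochloride monohydrate: 1.14 mmol/L × 175.63 mg/mmol × 0.348 L = 69.676 mg
trehalose: 3.11% w/v = 31.1 g/L → 31.1 × 0.348 L = 10.823 g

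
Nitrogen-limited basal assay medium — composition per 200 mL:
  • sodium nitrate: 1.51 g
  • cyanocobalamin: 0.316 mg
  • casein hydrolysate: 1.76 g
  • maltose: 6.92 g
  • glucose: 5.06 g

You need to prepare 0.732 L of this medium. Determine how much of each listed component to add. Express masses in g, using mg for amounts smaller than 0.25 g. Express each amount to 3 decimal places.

Ratio of target to recipe volume: 732 / 200 = 3.66.
sodium nitrate: 1.51 g × (732 mL / 200 mL) = 5.527 g
cyanocobalamin: 0.316 mg × (732 mL / 200 mL) = 1.157 mg
casein hydrolysate: 1.76 g × (732 mL / 200 mL) = 6.442 g
maltose: 6.92 g × (732 mL / 200 mL) = 25.327 g
glucose: 5.06 g × (732 mL / 200 mL) = 18.520 g

sodium nitrate 5.527 g; cyanocobalamin 1.157 mg; casein hydrolysate 6.442 g; maltose 25.327 g; glucose 18.520 g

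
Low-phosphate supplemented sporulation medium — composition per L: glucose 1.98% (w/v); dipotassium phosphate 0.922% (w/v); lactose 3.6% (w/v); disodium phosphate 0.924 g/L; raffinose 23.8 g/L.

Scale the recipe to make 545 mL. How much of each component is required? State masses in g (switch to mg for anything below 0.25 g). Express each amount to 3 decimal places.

Scale factor relative to 1 L: 0.545.
glucose: 1.98 g per 100 mL × 545 mL ÷ 100 = 10.791 g
dipotassium phosphate: 0.922 g per 100 mL × 545 mL ÷ 100 = 5.025 g
lactose: 3.6% w/v = 36 g/L → 36 × 0.545 L = 19.620 g
disodium phosphate: 0.924 g/L × 0.545 L = 0.504 g
raffinose: 23.8 g/L × 0.545 L = 12.971 g

glucose 10.791 g; dipotassium phosphate 5.025 g; lactose 19.620 g; disodium phosphate 0.504 g; raffinose 12.971 g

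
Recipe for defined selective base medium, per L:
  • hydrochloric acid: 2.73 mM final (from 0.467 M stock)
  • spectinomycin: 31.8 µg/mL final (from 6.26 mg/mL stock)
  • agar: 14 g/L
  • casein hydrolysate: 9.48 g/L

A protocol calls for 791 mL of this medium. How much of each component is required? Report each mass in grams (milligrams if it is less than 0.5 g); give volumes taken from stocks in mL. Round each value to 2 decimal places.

Scale factor relative to 1 L: 0.791.
hydrochloric acid: V = C2·V2/C1 = 2.73 mM × 791 mL ÷ 467 mM = 4.62 mL
spectinomycin: dilute stock: 31.8 µg/mL × 791 mL ÷ 6260 µg/mL = 4.02 mL
agar: 14 g/L × 0.791 L = 11.07 g
casein hydrolysate: 9.48 g/L × 0.791 L = 7.50 g

hydrochloric acid 4.62 mL; spectinomycin 4.02 mL; agar 11.07 g; casein hydrolysate 7.50 g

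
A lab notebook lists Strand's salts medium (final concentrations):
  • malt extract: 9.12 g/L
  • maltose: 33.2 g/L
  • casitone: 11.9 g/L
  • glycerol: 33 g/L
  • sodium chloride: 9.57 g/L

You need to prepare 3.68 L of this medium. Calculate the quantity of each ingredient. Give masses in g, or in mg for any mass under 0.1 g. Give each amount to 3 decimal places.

malt extract 33.562 g; maltose 122.176 g; casitone 43.792 g; glycerol 121.440 g; sodium chloride 35.218 g

Working volume: 3.68 L.
malt extract: 9.12 g/L × 3.68 L = 33.562 g
maltose: 33.2 g/L × 3.68 L = 122.176 g
casitone: 11.9 g/L × 3.68 L = 43.792 g
glycerol: 33 g/L × 3.68 L = 121.440 g
sodium chloride: 9.57 g/L × 3.68 L = 35.218 g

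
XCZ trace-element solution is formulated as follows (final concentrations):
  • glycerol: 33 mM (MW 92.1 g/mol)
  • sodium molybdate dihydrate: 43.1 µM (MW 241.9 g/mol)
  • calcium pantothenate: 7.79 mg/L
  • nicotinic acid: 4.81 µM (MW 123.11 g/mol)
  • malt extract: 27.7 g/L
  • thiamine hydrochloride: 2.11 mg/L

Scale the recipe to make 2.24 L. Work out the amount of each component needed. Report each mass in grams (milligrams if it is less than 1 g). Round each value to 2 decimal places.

Working volume: 2.24 L.
glycerol: 33 mmol/L × 92.1 g/mol × 2.24 L ÷ 1000 = 6.81 g
sodium molybdate dihydrate: 43.1 µmol/L × 241.9 g/mol × 2.24 L ÷ 1000 = 23.35 mg
calcium pantothenate: 7.79 mg/L × 2.24 L = 17.45 mg
nicotinic acid: 4.81 µmol/L × 123.11 g/mol × 2.24 L ÷ 1000 = 1.33 mg
malt extract: 27.7 g/L × 2.24 L = 62.05 g
thiamine hydrochloride: 2.11 mg/L × 2.24 L = 4.73 mg

glycerol 6.81 g; sodium molybdate dihydrate 23.35 mg; calcium pantothenate 17.45 mg; nicotinic acid 1.33 mg; malt extract 62.05 g; thiamine hydrochloride 4.73 mg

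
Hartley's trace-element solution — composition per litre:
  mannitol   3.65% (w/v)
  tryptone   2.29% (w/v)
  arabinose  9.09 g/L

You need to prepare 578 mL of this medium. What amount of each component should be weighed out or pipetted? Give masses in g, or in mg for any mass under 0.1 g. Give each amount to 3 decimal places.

Target volume = 578 mL = 0.578 L.
mannitol: 3.65 g per 100 mL × 578 mL ÷ 100 = 21.097 g
tryptone: 2.29% w/v = 22.9 g/L → 22.9 × 0.578 L = 13.236 g
arabinose: 9.09 g/L × 0.578 L = 5.254 g

mannitol 21.097 g; tryptone 13.236 g; arabinose 5.254 g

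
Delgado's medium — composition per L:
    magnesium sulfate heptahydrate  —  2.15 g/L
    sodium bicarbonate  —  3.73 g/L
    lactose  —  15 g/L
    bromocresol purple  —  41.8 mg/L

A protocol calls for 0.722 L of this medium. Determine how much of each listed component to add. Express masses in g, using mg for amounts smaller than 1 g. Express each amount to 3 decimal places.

Working volume: 0.722 L.
magnesium sulfate heptahydrate: 2.15 g/L × 0.722 L = 1.552 g
sodium bicarbonate: 3.73 g/L × 0.722 L = 2.693 g
lactose: 15 g/L × 0.722 L = 10.830 g
bromocresol purple: 41.8 mg/L × 0.722 L = 30.180 mg

magnesium sulfate heptahydrate 1.552 g; sodium bicarbonate 2.693 g; lactose 10.830 g; bromocresol purple 30.180 mg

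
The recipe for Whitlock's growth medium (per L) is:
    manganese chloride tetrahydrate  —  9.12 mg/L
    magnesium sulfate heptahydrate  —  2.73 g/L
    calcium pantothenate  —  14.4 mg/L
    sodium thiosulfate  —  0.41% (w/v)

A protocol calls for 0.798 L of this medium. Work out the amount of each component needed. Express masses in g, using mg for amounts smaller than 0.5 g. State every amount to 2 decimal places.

Scale factor relative to 1 L: 0.798.
manganese chloride tetrahydrate: 9.12 mg/L × 0.798 L = 7.28 mg
magnesium sulfate heptahydrate: 2.73 g/L × 0.798 L = 2.18 g
calcium pantothenate: 14.4 mg/L × 0.798 L = 11.49 mg
sodium thiosulfate: 0.41% w/v = 4.1 g/L → 4.1 × 0.798 L = 3.27 g

manganese chloride tetrahydrate 7.28 mg; magnesium sulfate heptahydrate 2.18 g; calcium pantothenate 11.49 mg; sodium thiosulfate 3.27 g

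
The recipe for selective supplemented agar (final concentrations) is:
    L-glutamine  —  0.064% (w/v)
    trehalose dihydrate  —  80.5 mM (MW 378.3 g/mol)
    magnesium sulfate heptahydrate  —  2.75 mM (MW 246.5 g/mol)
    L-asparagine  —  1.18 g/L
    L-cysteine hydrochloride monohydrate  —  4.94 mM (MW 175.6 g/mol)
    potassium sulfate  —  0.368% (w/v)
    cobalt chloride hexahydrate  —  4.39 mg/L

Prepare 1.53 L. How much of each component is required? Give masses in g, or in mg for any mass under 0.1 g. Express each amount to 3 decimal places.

Scale factor relative to 1 L: 1.53.
L-glutamine: 0.064% w/v = 0.64 g/L → 0.64 × 1.53 L = 0.979 g
trehalose dihydrate: 80.5 mmol/L × 378.3 g/mol × 1.53 L ÷ 1000 = 46.593 g
magnesium sulfate heptahydrate: 2.75 mmol/L × 246.5 g/mol × 1.53 L ÷ 1000 = 1.037 g
L-asparagine: 1.18 g/L × 1.53 L = 1.805 g
L-cysteine hydrochloride monohydrate: 4.94 mmol/L × 175.6 g/mol × 1.53 L ÷ 1000 = 1.327 g
potassium sulfate: 0.368 g per 100 mL × 1530 mL ÷ 100 = 5.630 g
cobalt chloride hexahydrate: 4.39 mg/L × 1.53 L = 6.717 mg

L-glutamine 0.979 g; trehalose dihydrate 46.593 g; magnesium sulfate heptahydrate 1.037 g; L-asparagine 1.805 g; L-cysteine hydrochloride monohydrate 1.327 g; potassium sulfate 5.630 g; cobalt chloride hexahydrate 6.717 mg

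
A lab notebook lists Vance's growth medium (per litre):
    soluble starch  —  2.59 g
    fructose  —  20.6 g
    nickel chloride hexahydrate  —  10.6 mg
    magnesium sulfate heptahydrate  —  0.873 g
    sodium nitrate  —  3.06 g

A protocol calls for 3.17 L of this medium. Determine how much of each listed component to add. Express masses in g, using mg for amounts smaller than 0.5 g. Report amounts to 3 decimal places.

soluble starch 8.210 g; fructose 65.302 g; nickel chloride hexahydrate 33.602 mg; magnesium sulfate heptahydrate 2.767 g; sodium nitrate 9.700 g

Ratio of target to recipe volume: 3170 / 1000 = 3.17.
soluble starch: 2.59 g × (3170 mL / 1000 mL) = 8.210 g
fructose: 20.6 g × (3170 mL / 1000 mL) = 65.302 g
nickel chloride hexahydrate: 10.6 mg × (3170 mL / 1000 mL) = 33.602 mg
magnesium sulfate heptahydrate: 0.873 g × (3170 mL / 1000 mL) = 2.767 g
sodium nitrate: 3.06 g × (3170 mL / 1000 mL) = 9.700 g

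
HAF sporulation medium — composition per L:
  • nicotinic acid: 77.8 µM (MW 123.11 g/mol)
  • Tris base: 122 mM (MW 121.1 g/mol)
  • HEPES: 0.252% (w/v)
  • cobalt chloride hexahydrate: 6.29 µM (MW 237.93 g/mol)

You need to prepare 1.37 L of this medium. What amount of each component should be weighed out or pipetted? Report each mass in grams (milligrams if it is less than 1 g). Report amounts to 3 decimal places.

nicotinic acid 13.122 mg; Tris base 20.241 g; HEPES 3.452 g; cobalt chloride hexahydrate 2.050 mg

Scale factor relative to 1 L: 1.37.
nicotinic acid: 77.8 µmol/L × 123.11 g/mol × 1.37 L ÷ 1000 = 13.122 mg
Tris base: 122 mmol/L × 121.1 g/mol × 1.37 L ÷ 1000 = 20.241 g
HEPES: 0.252 g per 100 mL × 1370 mL ÷ 100 = 3.452 g
cobalt chloride hexahydrate: 6.29 µmol/L × 237.93 g/mol × 1.37 L ÷ 1000 = 2.050 mg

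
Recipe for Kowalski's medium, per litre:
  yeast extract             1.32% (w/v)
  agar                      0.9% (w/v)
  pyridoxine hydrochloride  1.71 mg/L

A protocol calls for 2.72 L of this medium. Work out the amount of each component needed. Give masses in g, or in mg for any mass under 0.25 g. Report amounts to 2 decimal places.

Working volume: 2.72 L.
yeast extract: 1.32 g per 100 mL × 2720 mL ÷ 100 = 35.90 g
agar: 0.9 g per 100 mL × 2720 mL ÷ 100 = 24.48 g
pyridoxine hydrochloride: 1.71 mg/L × 2.72 L = 4.65 mg

yeast extract 35.90 g; agar 24.48 g; pyridoxine hydrochloride 4.65 mg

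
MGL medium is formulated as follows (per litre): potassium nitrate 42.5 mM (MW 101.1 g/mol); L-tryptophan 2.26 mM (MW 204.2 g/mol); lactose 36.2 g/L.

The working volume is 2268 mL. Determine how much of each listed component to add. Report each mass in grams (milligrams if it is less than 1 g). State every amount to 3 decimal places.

potassium nitrate 9.745 g; L-tryptophan 1.047 g; lactose 82.102 g

Scale factor relative to 1 L: 2.268.
potassium nitrate: 42.5 mmol/L × 101.1 g/mol × 2.268 L ÷ 1000 = 9.745 g
L-tryptophan: 2.26 mmol/L × 204.2 g/mol × 2.268 L ÷ 1000 = 1.047 g
lactose: 36.2 g/L × 2.268 L = 82.102 g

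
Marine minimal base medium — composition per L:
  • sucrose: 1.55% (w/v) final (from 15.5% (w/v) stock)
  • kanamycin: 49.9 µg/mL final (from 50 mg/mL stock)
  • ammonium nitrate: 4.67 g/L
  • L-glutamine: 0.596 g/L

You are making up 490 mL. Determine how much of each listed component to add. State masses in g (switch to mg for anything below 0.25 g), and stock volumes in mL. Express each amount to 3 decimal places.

sucrose 49.000 mL; kanamycin 0.489 mL; ammonium nitrate 2.288 g; L-glutamine 0.292 g

Scale factor relative to 1 L: 0.49.
sucrose: C1V1 = C2V2 → 1.55% ÷ 15.5% × 490 mL = 49.000 mL
kanamycin: V = C2·V2/C1 = 49.9 µg/mL × 490 mL ÷ 50000 µg/mL = 0.489 mL
ammonium nitrate: 4.67 g/L × 0.49 L = 2.288 g
L-glutamine: 0.596 g/L × 0.49 L = 0.292 g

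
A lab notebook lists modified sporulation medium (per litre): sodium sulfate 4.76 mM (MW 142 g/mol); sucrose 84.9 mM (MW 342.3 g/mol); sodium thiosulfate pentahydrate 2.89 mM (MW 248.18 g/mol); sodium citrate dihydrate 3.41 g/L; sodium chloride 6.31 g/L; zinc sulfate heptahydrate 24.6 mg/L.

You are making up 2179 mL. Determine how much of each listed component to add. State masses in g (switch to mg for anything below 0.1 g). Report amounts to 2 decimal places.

Working volume: 2179 mL = 2.179 L.
sodium sulfate: 4.76 mmol/L × 142 g/mol × 2.179 L ÷ 1000 = 1.47 g
sucrose: 84.9 mmol/L × 342.3 g/mol × 2.179 L ÷ 1000 = 63.32 g
sodium thiosulfate pentahydrate: 2.89 mmol/L × 248.18 g/mol × 2.179 L ÷ 1000 = 1.56 g
sodium citrate dihydrate: 3.41 g/L × 2.179 L = 7.43 g
sodium chloride: 6.31 g/L × 2.179 L = 13.75 g
zinc sulfate heptahydrate: 24.6 mg/L × 2.179 L = 53.60 mg

sodium sulfate 1.47 g; sucrose 63.32 g; sodium thiosulfate pentahydrate 1.56 g; sodium citrate dihydrate 7.43 g; sodium chloride 13.75 g; zinc sulfate heptahydrate 53.60 mg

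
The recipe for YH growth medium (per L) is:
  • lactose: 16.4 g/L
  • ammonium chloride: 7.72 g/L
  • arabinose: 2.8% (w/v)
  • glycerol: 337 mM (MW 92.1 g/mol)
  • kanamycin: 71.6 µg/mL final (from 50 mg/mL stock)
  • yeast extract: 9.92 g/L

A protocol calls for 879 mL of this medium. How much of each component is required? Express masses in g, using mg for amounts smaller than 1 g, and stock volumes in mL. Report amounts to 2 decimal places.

Target volume = 879 mL = 0.879 L.
lactose: 16.4 g/L × 0.879 L = 14.42 g
ammonium chloride: 7.72 g/L × 0.879 L = 6.79 g
arabinose: 2.8 g per 100 mL × 879 mL ÷ 100 = 24.61 g
glycerol: 337 mmol/L × 92.1 g/mol × 0.879 L ÷ 1000 = 27.28 g
kanamycin: V = C2·V2/C1 = 71.6 µg/mL × 879 mL ÷ 50000 µg/mL = 1.26 mL
yeast extract: 9.92 g/L × 0.879 L = 8.72 g

lactose 14.42 g; ammonium chloride 6.79 g; arabinose 24.61 g; glycerol 27.28 g; kanamycin 1.26 mL; yeast extract 8.72 g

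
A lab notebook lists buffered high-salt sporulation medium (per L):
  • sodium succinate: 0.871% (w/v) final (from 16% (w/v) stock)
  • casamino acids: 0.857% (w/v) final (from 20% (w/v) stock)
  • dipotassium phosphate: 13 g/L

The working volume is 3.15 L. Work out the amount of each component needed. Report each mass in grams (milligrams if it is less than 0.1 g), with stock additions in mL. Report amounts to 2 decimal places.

sodium succinate 171.48 mL; casamino acids 134.98 mL; dipotassium phosphate 40.95 g

Scale factor relative to 1 L: 3.15.
sodium succinate: V = C2·V2/C1 = 0.871% ÷ 16% × 3150 mL = 171.48 mL
casamino acids: dilute stock: 0.857% ÷ 20% × 3150 mL = 134.98 mL
dipotassium phosphate: 13 g/L × 3.15 L = 40.95 g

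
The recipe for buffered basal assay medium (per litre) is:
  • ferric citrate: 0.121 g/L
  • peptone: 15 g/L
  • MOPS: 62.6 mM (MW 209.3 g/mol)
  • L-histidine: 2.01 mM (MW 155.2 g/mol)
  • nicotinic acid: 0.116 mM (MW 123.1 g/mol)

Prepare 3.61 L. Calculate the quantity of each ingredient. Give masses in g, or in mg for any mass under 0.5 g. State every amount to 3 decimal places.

Working volume: 3.61 L.
ferric citrate: 0.121 g/L × 3.61 L = 0.43681 g = 436.810 mg
peptone: 15 g/L × 3.61 L = 54.150 g
MOPS: 62.6 mmol/L × 209.3 g/mol × 3.61 L ÷ 1000 = 47.299 g
L-histidine: 2.01 mmol/L × 155.2 g/mol × 3.61 L ÷ 1000 = 1.126 g
nicotinic acid: 0.116 mmol/L × 123.1 mg/mmol × 3.61 L = 51.549 mg

ferric citrate 436.810 mg; peptone 54.150 g; MOPS 47.299 g; L-histidine 1.126 g; nicotinic acid 51.549 mg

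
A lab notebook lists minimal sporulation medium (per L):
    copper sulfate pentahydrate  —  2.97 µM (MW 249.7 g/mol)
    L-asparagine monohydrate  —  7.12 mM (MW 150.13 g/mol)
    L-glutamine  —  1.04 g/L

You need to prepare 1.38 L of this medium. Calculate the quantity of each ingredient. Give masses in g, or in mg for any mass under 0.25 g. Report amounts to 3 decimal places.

Scale factor relative to 1 L: 1.38.
copper sulfate pentahydrate: 2.97 µmol/L × 249.7 g/mol × 1.38 L ÷ 1000 = 1.023 mg
L-asparagine monohydrate: 7.12 mmol/L × 150.13 g/mol × 1.38 L ÷ 1000 = 1.475 g
L-glutamine: 1.04 g/L × 1.38 L = 1.435 g

copper sulfate pentahydrate 1.023 mg; L-asparagine monohydrate 1.475 g; L-glutamine 1.435 g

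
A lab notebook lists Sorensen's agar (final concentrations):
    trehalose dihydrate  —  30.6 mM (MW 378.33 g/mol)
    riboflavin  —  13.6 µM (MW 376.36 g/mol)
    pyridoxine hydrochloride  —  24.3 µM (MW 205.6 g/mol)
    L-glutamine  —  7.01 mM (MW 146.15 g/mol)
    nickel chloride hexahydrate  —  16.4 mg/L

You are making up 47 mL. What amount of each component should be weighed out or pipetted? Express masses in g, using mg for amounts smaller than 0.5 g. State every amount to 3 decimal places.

Target volume = 47 mL = 0.047 L.
trehalose dihydrate: 30.6 mmol/L × 378.33 g/mol × 0.047 L ÷ 1000 = 0.544 g
riboflavin: 13.6 µmol/L × 376.36 g/mol × 0.047 L ÷ 1000 = 0.241 mg
pyridoxine hydrochloride: 24.3 µmol/L × 205.6 g/mol × 0.047 L ÷ 1000 = 0.235 mg
L-glutamine: 7.01 mmol/L × 146.15 mg/mmol × 0.047 L = 48.152 mg
nickel chloride hexahydrate: 16.4 mg/L × 0.047 L = 0.771 mg

trehalose dihydrate 0.544 g; riboflavin 0.241 mg; pyridoxine hydrochloride 0.235 mg; L-glutamine 48.152 mg; nickel chloride hexahydrate 0.771 mg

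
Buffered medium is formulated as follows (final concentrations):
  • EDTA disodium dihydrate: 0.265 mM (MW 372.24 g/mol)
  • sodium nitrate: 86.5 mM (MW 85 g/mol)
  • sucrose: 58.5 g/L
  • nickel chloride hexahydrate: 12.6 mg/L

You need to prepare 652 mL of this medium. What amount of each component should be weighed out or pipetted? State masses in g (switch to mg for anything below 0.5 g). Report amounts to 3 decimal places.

EDTA disodium dihydrate 64.316 mg; sodium nitrate 4.794 g; sucrose 38.142 g; nickel chloride hexahydrate 8.215 mg

Target volume = 652 mL = 0.652 L.
EDTA disodium dihydrate: 0.265 mmol/L × 372.24 mg/mmol × 0.652 L = 64.316 mg
sodium nitrate: 86.5 mmol/L × 85 g/mol × 0.652 L ÷ 1000 = 4.794 g
sucrose: 58.5 g/L × 0.652 L = 38.142 g
nickel chloride hexahydrate: 12.6 mg/L × 0.652 L = 8.215 mg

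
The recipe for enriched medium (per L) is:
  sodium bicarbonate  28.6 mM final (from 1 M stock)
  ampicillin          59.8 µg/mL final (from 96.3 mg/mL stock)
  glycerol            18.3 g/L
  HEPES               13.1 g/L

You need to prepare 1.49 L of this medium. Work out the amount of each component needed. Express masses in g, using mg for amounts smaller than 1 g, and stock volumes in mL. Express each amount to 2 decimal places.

sodium bicarbonate 42.61 mL; ampicillin 0.93 mL; glycerol 27.27 g; HEPES 19.52 g

Working volume: 1.49 L.
sodium bicarbonate: dilute stock: 28.6 mM × 1490 mL ÷ 1000 mM = 42.61 mL
ampicillin: dilute stock: 59.8 µg/mL × 1490 mL ÷ 96300 µg/mL = 0.93 mL
glycerol: 18.3 g/L × 1.49 L = 27.27 g
HEPES: 13.1 g/L × 1.49 L = 19.52 g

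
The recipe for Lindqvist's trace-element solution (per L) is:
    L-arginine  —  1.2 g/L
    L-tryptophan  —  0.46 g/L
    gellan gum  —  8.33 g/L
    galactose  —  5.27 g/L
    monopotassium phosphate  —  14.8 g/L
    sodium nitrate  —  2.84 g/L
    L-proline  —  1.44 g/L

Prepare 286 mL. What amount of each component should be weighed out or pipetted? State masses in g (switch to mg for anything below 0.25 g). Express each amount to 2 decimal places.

Working volume: 286 mL = 0.286 L.
L-arginine: 1.2 g/L × 0.286 L = 0.34 g
L-tryptophan: 0.46 g/L × 0.286 L = 0.13156 g = 131.56 mg
gellan gum: 8.33 g/L × 0.286 L = 2.38 g
galactose: 5.27 g/L × 0.286 L = 1.51 g
monopotassium phosphate: 14.8 g/L × 0.286 L = 4.23 g
sodium nitrate: 2.84 g/L × 0.286 L = 0.81 g
L-proline: 1.44 g/L × 0.286 L = 0.41 g

L-arginine 0.34 g; L-tryptophan 131.56 mg; gellan gum 2.38 g; galactose 1.51 g; monopotassium phosphate 4.23 g; sodium nitrate 0.81 g; L-proline 0.41 g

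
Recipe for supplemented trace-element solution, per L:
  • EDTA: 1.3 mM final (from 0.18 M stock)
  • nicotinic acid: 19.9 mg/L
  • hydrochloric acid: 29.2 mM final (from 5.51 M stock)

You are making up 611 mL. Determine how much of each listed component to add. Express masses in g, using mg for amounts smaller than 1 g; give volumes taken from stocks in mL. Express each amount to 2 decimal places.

EDTA 4.41 mL; nicotinic acid 12.16 mg; hydrochloric acid 3.24 mL

Target volume = 611 mL = 0.611 L.
EDTA: C1V1 = C2V2 → 1.3 mM × 611 mL ÷ 180 mM = 4.41 mL
nicotinic acid: 19.9 mg/L × 0.611 L = 12.16 mg
hydrochloric acid: C1V1 = C2V2 → 29.2 mM × 611 mL ÷ 5510 mM = 3.24 mL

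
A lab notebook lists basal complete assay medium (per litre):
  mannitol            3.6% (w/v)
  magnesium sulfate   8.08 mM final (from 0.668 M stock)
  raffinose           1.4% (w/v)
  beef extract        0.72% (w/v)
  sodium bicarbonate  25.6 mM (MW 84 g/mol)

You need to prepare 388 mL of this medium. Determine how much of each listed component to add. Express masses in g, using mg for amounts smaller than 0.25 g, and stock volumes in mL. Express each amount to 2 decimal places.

Target volume = 388 mL = 0.388 L.
mannitol: 3.6 g per 100 mL × 388 mL ÷ 100 = 13.97 g
magnesium sulfate: C1V1 = C2V2 → 8.08 mM × 388 mL ÷ 668 mM = 4.69 mL
raffinose: 1.4 g per 100 mL × 388 mL ÷ 100 = 5.43 g
beef extract: 0.72% w/v = 7.2 g/L → 7.2 × 0.388 L = 2.79 g
sodium bicarbonate: 25.6 mmol/L × 84 g/mol × 0.388 L ÷ 1000 = 0.83 g

mannitol 13.97 g; magnesium sulfate 4.69 mL; raffinose 5.43 g; beef extract 2.79 g; sodium bicarbonate 0.83 g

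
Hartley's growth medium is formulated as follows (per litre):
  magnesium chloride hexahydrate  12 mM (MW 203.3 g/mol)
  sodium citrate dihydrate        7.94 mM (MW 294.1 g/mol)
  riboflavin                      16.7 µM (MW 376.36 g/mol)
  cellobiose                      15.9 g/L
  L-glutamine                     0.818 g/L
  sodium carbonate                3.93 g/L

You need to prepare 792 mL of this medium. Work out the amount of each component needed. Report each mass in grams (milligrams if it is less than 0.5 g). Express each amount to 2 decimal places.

Scale factor relative to 1 L: 0.792.
magnesium chloride hexahydrate: 12 mmol/L × 203.3 g/mol × 0.792 L ÷ 1000 = 1.93 g
sodium citrate dihydrate: 7.94 mmol/L × 294.1 g/mol × 0.792 L ÷ 1000 = 1.85 g
riboflavin: 16.7 µmol/L × 376.36 g/mol × 0.792 L ÷ 1000 = 4.98 mg
cellobiose: 15.9 g/L × 0.792 L = 12.59 g
L-glutamine: 0.818 g/L × 0.792 L = 0.65 g
sodium carbonate: 3.93 g/L × 0.792 L = 3.11 g

magnesium chloride hexahydrate 1.93 g; sodium citrate dihydrate 1.85 g; riboflavin 4.98 mg; cellobiose 12.59 g; L-glutamine 0.65 g; sodium carbonate 3.11 g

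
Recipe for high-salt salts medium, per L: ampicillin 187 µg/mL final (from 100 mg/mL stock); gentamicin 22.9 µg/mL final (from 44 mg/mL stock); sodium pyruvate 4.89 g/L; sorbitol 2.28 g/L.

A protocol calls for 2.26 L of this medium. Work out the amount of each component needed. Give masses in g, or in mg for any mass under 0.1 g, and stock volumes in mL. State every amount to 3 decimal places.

Working volume: 2.26 L.
ampicillin: V = C2·V2/C1 = 187 µg/mL × 2260 mL ÷ 100000 µg/mL = 4.226 mL
gentamicin: C1V1 = C2V2 → 22.9 µg/mL × 2260 mL ÷ 44000 µg/mL = 1.176 mL
sodium pyruvate: 4.89 g/L × 2.26 L = 11.051 g
sorbitol: 2.28 g/L × 2.26 L = 5.153 g

ampicillin 4.226 mL; gentamicin 1.176 mL; sodium pyruvate 11.051 g; sorbitol 5.153 g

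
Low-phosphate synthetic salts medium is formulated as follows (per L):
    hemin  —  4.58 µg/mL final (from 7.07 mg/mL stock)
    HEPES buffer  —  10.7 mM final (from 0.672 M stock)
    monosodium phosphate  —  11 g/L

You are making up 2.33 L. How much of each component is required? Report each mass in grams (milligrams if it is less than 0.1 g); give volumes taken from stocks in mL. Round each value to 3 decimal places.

hemin 1.509 mL; HEPES buffer 37.100 mL; monosodium phosphate 25.630 g

Working volume: 2.33 L.
hemin: C1V1 = C2V2 → 4.58 µg/mL × 2330 mL ÷ 7070 µg/mL = 1.509 mL
HEPES buffer: dilute stock: 10.7 mM × 2330 mL ÷ 672 mM = 37.100 mL
monosodium phosphate: 11 g/L × 2.33 L = 25.630 g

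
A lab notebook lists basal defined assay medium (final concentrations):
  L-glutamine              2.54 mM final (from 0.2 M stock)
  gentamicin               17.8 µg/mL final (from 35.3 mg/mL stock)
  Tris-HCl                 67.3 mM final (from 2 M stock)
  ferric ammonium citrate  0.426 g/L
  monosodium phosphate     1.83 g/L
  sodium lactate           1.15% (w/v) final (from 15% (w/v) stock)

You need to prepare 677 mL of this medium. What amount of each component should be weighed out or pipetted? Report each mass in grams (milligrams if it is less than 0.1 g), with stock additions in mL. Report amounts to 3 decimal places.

L-glutamine 8.598 mL; gentamicin 0.341 mL; Tris-HCl 22.781 mL; ferric ammonium citrate 0.288 g; monosodium phosphate 1.239 g; sodium lactate 51.903 mL

Scale factor relative to 1 L: 0.677.
L-glutamine: V = C2·V2/C1 = 2.54 mM × 677 mL ÷ 200 mM = 8.598 mL
gentamicin: V = C2·V2/C1 = 17.8 µg/mL × 677 mL ÷ 35300 µg/mL = 0.341 mL
Tris-HCl: dilute stock: 67.3 mM × 677 mL ÷ 2000 mM = 22.781 mL
ferric ammonium citrate: 0.426 g/L × 0.677 L = 0.288 g
monosodium phosphate: 1.83 g/L × 0.677 L = 1.239 g
sodium lactate: dilute stock: 1.15% ÷ 15% × 677 mL = 51.903 mL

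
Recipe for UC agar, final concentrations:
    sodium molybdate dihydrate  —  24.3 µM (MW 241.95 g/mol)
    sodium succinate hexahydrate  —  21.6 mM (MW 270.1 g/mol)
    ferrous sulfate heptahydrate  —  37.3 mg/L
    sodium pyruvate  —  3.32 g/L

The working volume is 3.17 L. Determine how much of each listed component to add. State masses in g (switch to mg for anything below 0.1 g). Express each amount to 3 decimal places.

Working volume: 3.17 L.
sodium molybdate dihydrate: 24.3 µmol/L × 241.95 g/mol × 3.17 L ÷ 1000 = 18.638 mg
sodium succinate hexahydrate: 21.6 mmol/L × 270.1 g/mol × 3.17 L ÷ 1000 = 18.494 g
ferrous sulfate heptahydrate: 37.3 mg/L × 3.17 L = 118.241 mg = 0.118 g
sodium pyruvate: 3.32 g/L × 3.17 L = 10.524 g

sodium molybdate dihydrate 18.638 mg; sodium succinate hexahydrate 18.494 g; ferrous sulfate heptahydrate 0.118 g; sodium pyruvate 10.524 g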